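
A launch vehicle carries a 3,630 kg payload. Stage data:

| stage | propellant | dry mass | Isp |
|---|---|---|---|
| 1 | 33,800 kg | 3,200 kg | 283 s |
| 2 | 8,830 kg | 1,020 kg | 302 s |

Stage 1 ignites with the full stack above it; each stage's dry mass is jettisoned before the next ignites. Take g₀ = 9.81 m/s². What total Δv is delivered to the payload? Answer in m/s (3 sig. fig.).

Ignition mass of stage 1 = 33,800+3,200 + 8,830+1,020 + 3,630 = 50,480 kg.
Stage 1: m₀ = 50,480 kg, m_f = 50,480 − 33,800 = 16,680 kg; Δv = 283×9.81×ln(3.026) = 2776.2×1.1074 ≈ 3074 m/s.
Stage 2: m₀ = 13,480 kg, m_f = 13,480 − 8,830 = 4,650 kg; Δv = 302×9.81×ln(2.899) = 2962.6×1.0643 ≈ 3153 m/s.
Total Δv = 3074 + 3153 = 6227 m/s.

Δv ≈ 6230 m/s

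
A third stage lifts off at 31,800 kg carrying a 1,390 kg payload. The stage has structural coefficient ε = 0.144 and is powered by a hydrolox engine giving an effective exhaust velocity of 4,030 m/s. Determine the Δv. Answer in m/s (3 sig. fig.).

Δv ≈ 6880 m/s

Stage wet mass = m₀ − payload = 31,800 − 1,390 = 30,410 kg.
Stage dry mass = ε × stage wet mass = 0.144 × 30,410 = 4,379.04 kg.
Burnout mass m_f = stage dry + payload = 4,379.04 + 1,390 = 5,769.04 kg.
Using Δv = v_e ln(m₀/m_f): Δv = v_e · ln(31,800/5,769.04) = 4030.0 × ln(5.512) = 4030.0 × 1.7070 ≈ 6879 m/s.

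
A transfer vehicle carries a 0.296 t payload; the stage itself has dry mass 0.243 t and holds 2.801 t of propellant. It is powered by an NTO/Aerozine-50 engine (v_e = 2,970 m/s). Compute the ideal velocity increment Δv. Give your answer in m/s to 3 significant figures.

m₀ = payload + dry + propellant = 0.296 + 0.243 + 2.801 = 3.34 t.
m_f = payload + dry = 0.296 + 0.243 = 0.539 t.
By the Tsiolkovsky rocket equation, Δv = v_e · ln(m₀/m_f) = 2970.0 × ln(6.197) = 2970.0 × 1.8240 ≈ 5417.3 m/s.

Δv ≈ 5420 m/s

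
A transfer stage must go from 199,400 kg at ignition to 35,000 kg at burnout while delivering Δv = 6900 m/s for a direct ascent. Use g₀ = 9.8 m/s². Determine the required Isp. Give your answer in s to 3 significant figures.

Isp ≈ 405 s

ln(m₀/m_f) = ln(199400/35000) = ln(5.697) = 1.7400.
From the ideal rocket equation, v_e = Δv / ln(m₀/m_f) = 6900 / 1.7400 = 3965.6 m/s.
Isp = v_e / g₀ = 3965.6 / 9.8 = 404.7 s.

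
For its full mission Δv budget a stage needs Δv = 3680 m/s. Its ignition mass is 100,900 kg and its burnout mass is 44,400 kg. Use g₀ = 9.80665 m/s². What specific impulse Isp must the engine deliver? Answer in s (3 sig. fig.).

Isp ≈ 457 s

ln(m₀/m_f) = ln(100900/44400) = ln(2.273) = 0.8209.
v_e = Δv / ln(m₀/m_f) = 3680 / 0.8209 = 4482.9 m/s.
Isp = v_e / g₀ = 4482.9 / 9.80665 = 457.1 s.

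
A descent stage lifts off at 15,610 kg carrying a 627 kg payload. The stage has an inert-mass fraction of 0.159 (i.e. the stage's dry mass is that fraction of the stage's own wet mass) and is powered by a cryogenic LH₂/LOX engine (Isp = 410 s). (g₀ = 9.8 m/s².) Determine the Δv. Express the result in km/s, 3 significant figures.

Stage wet mass = m₀ − payload = 15,610 − 627 = 14,983 kg.
Stage dry mass = ε × stage wet mass = 0.159 × 14,983 = 2,382.3 kg.
Burnout mass m_f = stage dry + payload = 2,382.3 + 627 = 3,009.3 kg.
v_e = Isp · g₀ = 410 × 9.8 = 4018.0 m/s.
Δv = v_e · ln(15,610/3,009.3) = 4018.0 × ln(5.187) = 4018.0 × 1.6462 ≈ 6614 m/s.

Δv ≈ 6.61 km/s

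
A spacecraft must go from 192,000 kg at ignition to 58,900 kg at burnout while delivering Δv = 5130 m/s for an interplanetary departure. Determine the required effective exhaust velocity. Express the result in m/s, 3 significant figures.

ln(m₀/m_f) = ln(192000/58900) = ln(3.26) = 1.1817.
Using Δv = v_e ln(m₀/m_f): v_e = Δv / ln(m₀/m_f) = 5130 / 1.1817 = 4341.4 m/s.

v_e ≈ 4340 m/s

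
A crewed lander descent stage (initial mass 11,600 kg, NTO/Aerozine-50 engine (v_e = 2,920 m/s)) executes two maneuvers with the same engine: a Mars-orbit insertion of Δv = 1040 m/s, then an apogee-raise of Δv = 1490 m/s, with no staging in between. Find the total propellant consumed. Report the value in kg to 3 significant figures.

After the first burn: m = 11600 × exp(−1040/2920.0) = 11600 × 0.70036 = 8,124.18 kg.
After the second burn: m = 8,124.18 × exp(−1490/2920.0) = 8,124.18 × 0.60033 = 4,877.19 kg.
Total propellant = m₀ − m_final = 11600 − 4,877.19 = 6,722.81 kg.

total propellant consumed ≈ 6720 kg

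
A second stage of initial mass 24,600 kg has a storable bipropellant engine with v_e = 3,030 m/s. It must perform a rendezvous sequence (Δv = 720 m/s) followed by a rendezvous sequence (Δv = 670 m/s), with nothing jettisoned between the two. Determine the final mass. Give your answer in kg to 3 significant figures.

After the first burn: m = 24600 × exp(−720/3030.0) = 24600 × 0.78850 = 19,397.1 kg.
After the second burn: m = 19,397.1 × exp(−670/3030.0) = 19,397.1 × 0.80162 = 15,549.1 kg.

final mass ≈ 15500 kg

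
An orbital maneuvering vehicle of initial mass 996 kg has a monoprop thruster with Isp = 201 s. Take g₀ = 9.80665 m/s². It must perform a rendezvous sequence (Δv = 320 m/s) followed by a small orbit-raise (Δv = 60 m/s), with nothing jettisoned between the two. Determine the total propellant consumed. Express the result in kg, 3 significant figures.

total propellant consumed ≈ 175 kg

v_e = Isp · g₀ = 201 × 9.80665 = 1971.1 m/s.
After the first burn: m = 996 × exp(−320/1971.1) = 996 × 0.85015 = 846.749 kg.
After the second burn: m = 846.749 × exp(−60/1971.1) = 846.749 × 0.97002 = 821.363 kg.
Total propellant = m₀ − m_final = 996 − 821.363 = 174.637 kg.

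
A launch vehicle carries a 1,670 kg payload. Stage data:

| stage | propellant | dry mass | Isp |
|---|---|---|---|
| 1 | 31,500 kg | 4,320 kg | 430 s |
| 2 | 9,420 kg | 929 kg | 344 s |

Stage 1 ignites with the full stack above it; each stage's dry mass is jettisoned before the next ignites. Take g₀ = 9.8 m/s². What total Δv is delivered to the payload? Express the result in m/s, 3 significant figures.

Ignition mass of stage 1 = 31,500+4,320 + 9,420+929 + 1,670 = 47,839 kg.
Stage 1: m₀ = 47,839 kg, m_f = 47,839 − 31,500 = 16,339 kg; Δv = 430×9.8×ln(2.928) = 4214.0×1.0743 ≈ 4527 m/s.
Stage 2: m₀ = 12,019 kg, m_f = 12,019 − 9,420 = 2,599 kg; Δv = 344×9.8×ln(4.624) = 3371.2×1.5314 ≈ 5163 m/s.
Total Δv = 4527 + 5163 = 9690 m/s.

Δv ≈ 9690 m/s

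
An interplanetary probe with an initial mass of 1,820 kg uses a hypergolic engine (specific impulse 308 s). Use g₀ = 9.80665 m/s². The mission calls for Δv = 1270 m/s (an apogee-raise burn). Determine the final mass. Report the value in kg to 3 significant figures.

v_e = Isp · g₀ = 308 × 9.80665 = 3020.4 m/s.
m₀/m_f = exp(Δv / v_e) = exp(1270 / 3020.4) = exp(0.4205) = 1.5227.
m_f = m₀ / 1.5227 = 1,820 / 1.5227 = 1,195.25 kg.

final mass ≈ 1200 kg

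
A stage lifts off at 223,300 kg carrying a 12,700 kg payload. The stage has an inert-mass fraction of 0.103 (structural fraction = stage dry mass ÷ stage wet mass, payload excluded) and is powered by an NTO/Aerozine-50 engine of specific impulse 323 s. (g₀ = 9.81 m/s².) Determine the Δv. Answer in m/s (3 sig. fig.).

Stage wet mass = m₀ − payload = 223,300 − 12,700 = 210,600 kg.
Stage dry mass = ε × stage wet mass = 0.103 × 210,600 = 21,691.8 kg.
Burnout mass m_f = stage dry + payload = 21,691.8 + 12,700 = 34,391.8 kg.
v_e = Isp · g₀ = 323 × 9.81 = 3168.6 m/s.
Rocket equation: Δv = v_e · ln(223,300/34,391.8) = 3168.6 × ln(6.493) = 3168.6 × 1.8707 ≈ 5928 m/s.

Δv ≈ 5930 m/s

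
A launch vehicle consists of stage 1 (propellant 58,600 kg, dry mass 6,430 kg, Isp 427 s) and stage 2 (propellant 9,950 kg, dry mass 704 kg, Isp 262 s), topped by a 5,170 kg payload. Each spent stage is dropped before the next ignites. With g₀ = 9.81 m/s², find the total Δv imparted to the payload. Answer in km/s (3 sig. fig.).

Δv ≈ 7.95 km/s

Ignition mass of stage 1 = 58,600+6,430 + 9,950+704 + 5,170 = 80,854 kg.
Stage 1: m₀ = 80,854 kg, m_f = 80,854 − 58,600 = 22,254 kg; Δv = 427×9.81×ln(3.633) = 4188.9×1.2901 ≈ 5404 m/s.
Stage 2: m₀ = 15,824 kg, m_f = 15,824 − 9,950 = 5,874 kg; Δv = 262×9.81×ln(2.694) = 2570.2×0.9910 ≈ 2547 m/s.
Total Δv = 5404 + 2547 = 7951 m/s.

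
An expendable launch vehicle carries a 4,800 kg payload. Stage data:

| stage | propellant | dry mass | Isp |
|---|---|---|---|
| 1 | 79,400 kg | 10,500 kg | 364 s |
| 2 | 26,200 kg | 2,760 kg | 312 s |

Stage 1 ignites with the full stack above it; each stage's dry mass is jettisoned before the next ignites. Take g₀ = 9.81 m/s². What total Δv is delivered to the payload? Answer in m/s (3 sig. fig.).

Ignition mass of stage 1 = 79,400+10,500 + 26,200+2,760 + 4,800 = 123,660 kg.
Stage 1: m₀ = 123,660 kg, m_f = 123,660 − 79,400 = 44,260 kg; Δv = 364×9.81×ln(2.794) = 3570.8×1.0275 ≈ 3669 m/s.
Stage 2: m₀ = 33,760 kg, m_f = 33,760 − 26,200 = 7,560 kg; Δv = 312×9.81×ln(4.466) = 3060.7×1.4964 ≈ 4580 m/s.
Total Δv = 3669 + 4580 = 8249 m/s.

Δv ≈ 8250 m/s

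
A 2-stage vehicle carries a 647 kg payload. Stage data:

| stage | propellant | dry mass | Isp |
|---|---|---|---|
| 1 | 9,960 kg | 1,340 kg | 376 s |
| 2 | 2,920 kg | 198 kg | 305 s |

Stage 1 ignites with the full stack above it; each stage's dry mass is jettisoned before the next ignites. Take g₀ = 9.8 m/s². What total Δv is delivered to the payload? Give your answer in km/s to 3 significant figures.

Δv ≈ 8.45 km/s

Ignition mass of stage 1 = 9,960+1,340 + 2,920+198 + 647 = 15,065 kg.
Stage 1: m₀ = 15,065 kg, m_f = 15,065 − 9,960 = 5,105 kg; Δv = 376×9.8×ln(2.951) = 3684.8×1.0822 ≈ 3988 m/s.
Stage 2: m₀ = 3,765 kg, m_f = 3,765 − 2,920 = 845 kg; Δv = 305×9.8×ln(4.456) = 2989.0×1.4942 ≈ 4466 m/s.
Total Δv = 3988 + 4466 = 8454 m/s.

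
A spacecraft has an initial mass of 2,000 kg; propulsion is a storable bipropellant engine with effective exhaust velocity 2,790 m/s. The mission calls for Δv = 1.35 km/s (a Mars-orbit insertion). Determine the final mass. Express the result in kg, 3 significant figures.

From the ideal rocket equation, m₀/m_f = exp(Δv / v_e) = exp(1350 / 2790.0) = exp(0.4839) = 1.6223.
m_f = m₀ / 1.6223 = 2,000 / 1.6223 = 1,232.82 kg.

final mass ≈ 1230 kg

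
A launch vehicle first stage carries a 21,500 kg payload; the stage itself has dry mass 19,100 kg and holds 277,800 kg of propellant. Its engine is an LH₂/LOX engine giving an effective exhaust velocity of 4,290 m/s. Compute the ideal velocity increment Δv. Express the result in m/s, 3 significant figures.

Δv ≈ 8840 m/s

m₀ = payload + dry + propellant = 21,500 + 19,100 + 277,800 = 318,400 kg.
m_f = payload + dry = 21,500 + 19,100 = 40,600 kg.
Δv = v_e · ln(m₀/m_f) = 4290.0 × ln(7.842) = 4290.0 × 2.0595 ≈ 8835.4 m/s.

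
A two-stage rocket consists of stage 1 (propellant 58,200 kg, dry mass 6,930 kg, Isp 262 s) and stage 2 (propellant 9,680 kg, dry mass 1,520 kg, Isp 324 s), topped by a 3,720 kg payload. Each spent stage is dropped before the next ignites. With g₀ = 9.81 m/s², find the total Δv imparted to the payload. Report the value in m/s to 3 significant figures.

Δv ≈ 6660 m/s

Ignition mass of stage 1 = 58,200+6,930 + 9,680+1,520 + 3,720 = 80,050 kg.
Stage 1: m₀ = 80,050 kg, m_f = 80,050 − 58,200 = 21,850 kg; Δv = 262×9.81×ln(3.664) = 2570.2×1.2985 ≈ 3337 m/s.
Stage 2: m₀ = 14,920 kg, m_f = 14,920 − 9,680 = 5,240 kg; Δv = 324×9.81×ln(2.847) = 3178.4×1.0464 ≈ 3326 m/s.
Total Δv = 3337 + 3326 = 6663 m/s.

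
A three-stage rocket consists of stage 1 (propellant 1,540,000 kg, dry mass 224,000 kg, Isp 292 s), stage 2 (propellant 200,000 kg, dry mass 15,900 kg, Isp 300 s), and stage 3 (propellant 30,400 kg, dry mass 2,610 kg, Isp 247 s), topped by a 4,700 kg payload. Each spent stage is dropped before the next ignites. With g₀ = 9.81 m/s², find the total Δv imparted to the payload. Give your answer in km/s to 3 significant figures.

Ignition mass of stage 1 = 1,540,000+224,000 + 200,000+15,900 + 30,400+2,610 + 4,700 = 2,017,610 kg.
Stage 1: m₀ = 2,017,610 kg, m_f = 2,017,610 − 1,540,000 = 477,610 kg; Δv = 292×9.81×ln(4.224) = 2864.5×1.4409 ≈ 4127 m/s.
Stage 2: m₀ = 253,610 kg, m_f = 253,610 − 200,000 = 53,610 kg; Δv = 300×9.81×ln(4.731) = 2943.0×1.5541 ≈ 4574 m/s.
Stage 3: m₀ = 37,710 kg, m_f = 37,710 − 30,400 = 7,310 kg; Δv = 247×9.81×ln(5.159) = 2423.1×1.6407 ≈ 3975 m/s.
Total Δv = 4127 + 4574 + 3975 = 12676 m/s.

Δv ≈ 12.7 km/s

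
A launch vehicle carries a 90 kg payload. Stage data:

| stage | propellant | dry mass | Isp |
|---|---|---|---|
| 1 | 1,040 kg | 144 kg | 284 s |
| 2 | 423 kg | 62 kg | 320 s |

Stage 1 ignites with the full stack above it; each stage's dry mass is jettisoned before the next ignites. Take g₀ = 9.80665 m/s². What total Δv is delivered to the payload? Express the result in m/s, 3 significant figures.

Ignition mass of stage 1 = 1,040+144 + 423+62 + 90 = 1,759 kg.
Stage 1: m₀ = 1,759 kg, m_f = 1,759 − 1,040 = 719 kg; Δv = 284×9.80665×ln(2.446) = 2785.1×0.8946 ≈ 2492 m/s.
Stage 2: m₀ = 575 kg, m_f = 575 − 423 = 152 kg; Δv = 320×9.80665×ln(3.783) = 3138.1×1.3305 ≈ 4175 m/s.
Total Δv = 2492 + 4175 = 6667 m/s.

Δv ≈ 6670 m/s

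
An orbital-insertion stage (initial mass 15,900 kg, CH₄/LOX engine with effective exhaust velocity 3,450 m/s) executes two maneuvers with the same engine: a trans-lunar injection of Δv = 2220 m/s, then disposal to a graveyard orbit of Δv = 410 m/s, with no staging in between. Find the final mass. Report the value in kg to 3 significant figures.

final mass ≈ 7420 kg

After the first burn: m = 15900 × exp(−2220/3450.0) = 15900 × 0.52546 = 8,354.81 kg.
After the second burn: m = 8,354.81 × exp(−410/3450.0) = 8,354.81 × 0.88795 = 7,418.65 kg.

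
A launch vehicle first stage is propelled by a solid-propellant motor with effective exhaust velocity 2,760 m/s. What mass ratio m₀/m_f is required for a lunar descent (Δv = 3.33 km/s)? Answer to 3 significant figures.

m₀/m_f = exp(Δv / v_e) = exp(3330 / 2760.0) = exp(1.2065) = 3.3418.

mass ratio ≈ 3.34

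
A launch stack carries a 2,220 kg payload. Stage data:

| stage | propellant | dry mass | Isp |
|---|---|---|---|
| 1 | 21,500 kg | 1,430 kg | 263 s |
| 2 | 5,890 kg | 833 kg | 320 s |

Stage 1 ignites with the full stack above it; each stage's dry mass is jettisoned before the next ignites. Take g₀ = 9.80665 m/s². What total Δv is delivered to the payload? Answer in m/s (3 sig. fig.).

Ignition mass of stage 1 = 21,500+1,430 + 5,890+833 + 2,220 = 31,873 kg.
Stage 1: m₀ = 31,873 kg, m_f = 31,873 − 21,500 = 10,373 kg; Δv = 263×9.80665×ln(3.073) = 2579.1×1.1226 ≈ 2895 m/s.
Stage 2: m₀ = 8,943 kg, m_f = 8,943 − 5,890 = 3,053 kg; Δv = 320×9.80665×ln(2.929) = 3138.1×1.0747 ≈ 3373 m/s.
Total Δv = 2895 + 3373 = 6268 m/s.

Δv ≈ 6270 m/s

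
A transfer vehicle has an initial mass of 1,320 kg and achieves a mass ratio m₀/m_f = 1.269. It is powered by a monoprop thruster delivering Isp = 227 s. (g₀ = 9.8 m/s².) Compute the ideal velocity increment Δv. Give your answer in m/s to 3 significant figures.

v_e = Isp · g₀ = 227 × 9.8 = 2224.6 m/s.
Δv = v_e · ln(1.269) = 2224.6 × 0.2382 ≈ 530.0 m/s.

Δv ≈ 530 m/s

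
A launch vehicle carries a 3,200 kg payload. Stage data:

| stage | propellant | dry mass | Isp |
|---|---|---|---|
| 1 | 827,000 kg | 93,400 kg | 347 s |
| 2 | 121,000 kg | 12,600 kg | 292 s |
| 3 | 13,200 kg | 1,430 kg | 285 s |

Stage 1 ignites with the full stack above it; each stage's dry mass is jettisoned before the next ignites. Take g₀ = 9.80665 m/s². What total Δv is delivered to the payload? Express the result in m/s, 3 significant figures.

Δv ≈ 13400 m/s

Ignition mass of stage 1 = 827,000+93,400 + 121,000+12,600 + 13,200+1,430 + 3,200 = 1,071,830 kg.
Stage 1: m₀ = 1,071,830 kg, m_f = 1,071,830 − 827,000 = 244,830 kg; Δv = 347×9.80665×ln(4.378) = 3402.9×1.4766 ≈ 5025 m/s.
Stage 2: m₀ = 151,430 kg, m_f = 151,430 − 121,000 = 30,430 kg; Δv = 292×9.80665×ln(4.976) = 2863.5×1.6047 ≈ 4595 m/s.
Stage 3: m₀ = 17,830 kg, m_f = 17,830 − 13,200 = 4,630 kg; Δv = 285×9.80665×ln(3.851) = 2794.9×1.3483 ≈ 3768 m/s.
Total Δv = 5025 + 4595 + 3768 = 13388 m/s.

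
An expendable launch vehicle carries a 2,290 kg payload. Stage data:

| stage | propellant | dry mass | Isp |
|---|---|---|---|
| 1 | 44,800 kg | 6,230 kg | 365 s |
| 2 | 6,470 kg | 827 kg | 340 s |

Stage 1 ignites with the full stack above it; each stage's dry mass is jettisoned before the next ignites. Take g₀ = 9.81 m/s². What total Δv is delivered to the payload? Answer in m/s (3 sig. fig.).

Ignition mass of stage 1 = 44,800+6,230 + 6,470+827 + 2,290 = 60,617 kg.
Stage 1: m₀ = 60,617 kg, m_f = 60,617 − 44,800 = 15,817 kg; Δv = 365×9.81×ln(3.832) = 3580.7×1.3435 ≈ 4811 m/s.
Stage 2: m₀ = 9,587 kg, m_f = 9,587 − 6,470 = 3,117 kg; Δv = 340×9.81×ln(3.076) = 3335.4×1.1235 ≈ 3747 m/s.
Total Δv = 4811 + 3747 = 8558 m/s.

Δv ≈ 8560 m/s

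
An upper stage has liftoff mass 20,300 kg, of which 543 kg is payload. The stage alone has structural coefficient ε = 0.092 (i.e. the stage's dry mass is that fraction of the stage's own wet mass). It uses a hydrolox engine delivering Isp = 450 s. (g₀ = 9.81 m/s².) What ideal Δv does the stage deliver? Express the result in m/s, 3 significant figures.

Stage wet mass = m₀ − payload = 20,300 − 543 = 19,757 kg.
Stage dry mass = ε × stage wet mass = 0.092 × 19,757 = 1,817.64 kg.
Burnout mass m_f = stage dry + payload = 1,817.64 + 543 = 2,360.64 kg.
v_e = Isp · g₀ = 450 × 9.81 = 4414.5 m/s.
By the Tsiolkovsky rocket equation, Δv = v_e · ln(20,300/2,360.64) = 4414.5 × ln(8.599) = 4414.5 × 2.1517 ≈ 9499 m/s.

Δv ≈ 9500 m/s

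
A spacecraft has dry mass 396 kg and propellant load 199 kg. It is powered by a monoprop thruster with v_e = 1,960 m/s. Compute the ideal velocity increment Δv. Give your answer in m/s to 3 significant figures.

m₀ = m_dry + m_prop = 396 + 199 = 595 kg.
Δv = v_e · ln(m₀/m_f) = 1960.0 × ln(1.503) = 1960.0 × 0.4071 ≈ 798.0 m/s.

Δv ≈ 798 m/s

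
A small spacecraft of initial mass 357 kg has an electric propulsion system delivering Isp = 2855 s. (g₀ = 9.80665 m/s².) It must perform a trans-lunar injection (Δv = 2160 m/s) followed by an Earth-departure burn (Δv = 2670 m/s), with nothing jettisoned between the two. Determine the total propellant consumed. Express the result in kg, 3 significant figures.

total propellant consumed ≈ 56.6 kg

v_e = Isp · g₀ = 2855 × 9.80665 = 27998.0 m/s.
After the first burn: m = 357 × exp(−2160/27998.0) = 357 × 0.92575 = 330.493 kg.
After the second burn: m = 330.493 × exp(−2670/27998.0) = 330.493 × 0.90904 = 300.431 kg.
Total propellant = m₀ − m_final = 357 − 300.431 = 56.569 kg.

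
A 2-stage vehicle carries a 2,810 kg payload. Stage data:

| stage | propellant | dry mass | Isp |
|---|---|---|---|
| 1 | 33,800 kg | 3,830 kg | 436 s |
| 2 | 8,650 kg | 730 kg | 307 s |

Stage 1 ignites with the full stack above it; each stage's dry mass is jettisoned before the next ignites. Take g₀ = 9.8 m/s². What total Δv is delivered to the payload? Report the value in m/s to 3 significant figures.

Ignition mass of stage 1 = 33,800+3,830 + 8,650+730 + 2,810 = 49,820 kg.
Stage 1: m₀ = 49,820 kg, m_f = 49,820 − 33,800 = 16,020 kg; Δv = 436×9.8×ln(3.11) = 4272.8×1.1346 ≈ 4848 m/s.
Stage 2: m₀ = 12,190 kg, m_f = 12,190 − 8,650 = 3,540 kg; Δv = 307×9.8×ln(3.444) = 3008.6×1.2365 ≈ 3720 m/s.
Total Δv = 4848 + 3720 = 8568 m/s.

Δv ≈ 8570 m/s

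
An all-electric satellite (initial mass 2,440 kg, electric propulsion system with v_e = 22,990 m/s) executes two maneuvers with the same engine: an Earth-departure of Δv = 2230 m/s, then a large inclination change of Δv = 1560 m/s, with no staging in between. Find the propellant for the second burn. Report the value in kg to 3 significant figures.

propellant for the second burn ≈ 145 kg

After the first burn: m = 2440 × exp(−2230/22990.0) = 2440 × 0.90756 = 2,214.45 kg.
After the second burn: m = 2,214.45 × exp(−1560/22990.0) = 2,214.45 × 0.93440 = 2,069.18 kg.
Second-burn propellant = 2,214.45 − 2,069.18 = 145.27 kg.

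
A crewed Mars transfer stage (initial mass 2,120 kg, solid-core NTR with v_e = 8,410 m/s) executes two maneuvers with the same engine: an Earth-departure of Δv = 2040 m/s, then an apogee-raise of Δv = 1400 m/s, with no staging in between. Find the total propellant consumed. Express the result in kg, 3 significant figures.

After the first burn: m = 2120 × exp(−2040/8410.0) = 2120 × 0.78461 = 1,663.37 kg.
After the second burn: m = 1,663.37 × exp(−1400/8410.0) = 1,663.37 × 0.84665 = 1,408.29 kg.
Total propellant = m₀ − m_final = 2120 − 1,408.29 = 711.71 kg.

total propellant consumed ≈ 712 kg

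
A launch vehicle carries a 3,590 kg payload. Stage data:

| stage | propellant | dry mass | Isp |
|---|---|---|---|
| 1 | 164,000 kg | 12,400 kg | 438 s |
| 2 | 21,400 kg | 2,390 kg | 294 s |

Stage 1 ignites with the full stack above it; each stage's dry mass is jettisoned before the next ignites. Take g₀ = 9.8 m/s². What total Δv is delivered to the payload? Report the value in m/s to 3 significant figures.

Ignition mass of stage 1 = 164,000+12,400 + 21,400+2,390 + 3,590 = 203,780 kg.
Stage 1: m₀ = 203,780 kg, m_f = 203,780 − 164,000 = 39,780 kg; Δv = 438×9.8×ln(5.123) = 4292.4×1.6337 ≈ 7012 m/s.
Stage 2: m₀ = 27,380 kg, m_f = 27,380 − 21,400 = 5,980 kg; Δv = 294×9.8×ln(4.579) = 2881.2×1.5214 ≈ 4383 m/s.
Total Δv = 7012 + 4383 = 11395 m/s.

Δv ≈ 11400 m/s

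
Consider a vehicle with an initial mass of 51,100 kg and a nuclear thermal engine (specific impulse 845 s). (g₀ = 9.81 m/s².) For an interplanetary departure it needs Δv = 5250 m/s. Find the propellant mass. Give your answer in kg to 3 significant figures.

v_e = Isp · g₀ = 845 × 9.81 = 8289.5 m/s.
Using Δv = v_e ln(m₀/m_f): m₀/m_f = exp(Δv / v_e) = exp(5250 / 8289.5) = exp(0.6333) = 1.8839.
m_f = 51,100 / 1.8839 = 27,124.6 kg, so propellant = m₀ − m_f = 51,100 − 27,124.6 = 23,975.4 kg.

propellant mass ≈ 24000 kg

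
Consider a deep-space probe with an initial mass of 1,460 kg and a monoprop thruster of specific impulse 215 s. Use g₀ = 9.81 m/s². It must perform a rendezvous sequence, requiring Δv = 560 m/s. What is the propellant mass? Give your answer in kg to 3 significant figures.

propellant mass ≈ 340 kg

v_e = Isp · g₀ = 215 × 9.81 = 2109.2 m/s.
Using Δv = v_e ln(m₀/m_f): m₀/m_f = exp(Δv / v_e) = exp(560 / 2109.2) = exp(0.2655) = 1.3041.
m_f = 1,460 / 1.3041 = 1,119.55 kg, so propellant = m₀ − m_f = 1,460 − 1,119.55 = 340.45 kg.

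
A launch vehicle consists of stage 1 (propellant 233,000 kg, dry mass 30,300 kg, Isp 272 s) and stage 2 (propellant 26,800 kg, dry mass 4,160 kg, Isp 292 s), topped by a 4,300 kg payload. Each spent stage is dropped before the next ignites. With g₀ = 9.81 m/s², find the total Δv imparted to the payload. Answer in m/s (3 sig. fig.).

Δv ≈ 8130 m/s

Ignition mass of stage 1 = 233,000+30,300 + 26,800+4,160 + 4,300 = 298,560 kg.
Stage 1: m₀ = 298,560 kg, m_f = 298,560 − 233,000 = 65,560 kg; Δv = 272×9.81×ln(4.554) = 2668.3×1.5160 ≈ 4045 m/s.
Stage 2: m₀ = 35,260 kg, m_f = 35,260 − 26,800 = 8,460 kg; Δv = 292×9.81×ln(4.168) = 2864.5×1.4274 ≈ 4089 m/s.
Total Δv = 4045 + 4089 = 8134 m/s.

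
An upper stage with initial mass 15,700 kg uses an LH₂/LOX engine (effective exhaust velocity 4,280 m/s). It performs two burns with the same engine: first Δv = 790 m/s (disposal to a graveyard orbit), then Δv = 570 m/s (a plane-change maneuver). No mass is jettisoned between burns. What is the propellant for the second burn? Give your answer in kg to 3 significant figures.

After the first burn: m = 15700 × exp(−790/4280.0) = 15700 × 0.83145 = 13,053.8 kg.
After the second burn: m = 13,053.8 × exp(−570/4280.0) = 13,053.8 × 0.87531 = 11,426.1 kg.
Second-burn propellant = 13,053.8 − 11,426.1 = 1,627.7 kg.

propellant for the second burn ≈ 1630 kg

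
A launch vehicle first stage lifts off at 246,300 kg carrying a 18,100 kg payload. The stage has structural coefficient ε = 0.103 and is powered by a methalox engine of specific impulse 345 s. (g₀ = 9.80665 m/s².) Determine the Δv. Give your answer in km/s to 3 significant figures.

Δv ≈ 6.02 km/s

Stage wet mass = m₀ − payload = 246,300 − 18,100 = 228,200 kg.
Stage dry mass = ε × stage wet mass = 0.103 × 228,200 = 23,504.6 kg.
Burnout mass m_f = stage dry + payload = 23,504.6 + 18,100 = 41,604.6 kg.
v_e = Isp · g₀ = 345 × 9.80665 = 3383.3 m/s.
Δv = v_e · ln(246,300/41,604.6) = 3383.3 × ln(5.92) = 3383.3 × 1.7783 ≈ 6017 m/s.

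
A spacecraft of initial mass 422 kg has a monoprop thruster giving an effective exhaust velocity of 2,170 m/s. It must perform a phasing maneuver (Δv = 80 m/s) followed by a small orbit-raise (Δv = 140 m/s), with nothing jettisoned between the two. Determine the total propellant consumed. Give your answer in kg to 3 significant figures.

total propellant consumed ≈ 40.7 kg

After the first burn: m = 422 × exp(−80/2170.0) = 422 × 0.96380 = 406.724 kg.
After the second burn: m = 406.724 × exp(−140/2170.0) = 406.724 × 0.93752 = 381.312 kg.
Total propellant = m₀ − m_final = 422 − 381.312 = 40.688 kg.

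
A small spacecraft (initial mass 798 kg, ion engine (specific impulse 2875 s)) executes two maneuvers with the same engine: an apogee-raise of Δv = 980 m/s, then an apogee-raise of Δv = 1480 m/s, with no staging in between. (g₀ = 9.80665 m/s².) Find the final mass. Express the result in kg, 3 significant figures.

final mass ≈ 731 kg

v_e = Isp · g₀ = 2875 × 9.80665 = 28194.1 m/s.
After the first burn: m = 798 × exp(−980/28194.1) = 798 × 0.96584 = 770.74 kg.
After the second burn: m = 770.74 × exp(−1480/28194.1) = 770.74 × 0.94886 = 731.324 kg.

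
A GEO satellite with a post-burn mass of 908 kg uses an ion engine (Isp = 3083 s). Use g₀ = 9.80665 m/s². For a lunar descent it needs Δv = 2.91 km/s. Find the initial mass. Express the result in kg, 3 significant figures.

v_e = Isp · g₀ = 3083 × 9.80665 = 30233.9 m/s.
Rocket equation: m₀/m_f = exp(Δv / v_e) = exp(2910 / 30233.9) = exp(0.0962) = 1.1010.
m₀ = m_f × 1.1010 = 908 × 1.1010 = 999.708 kg.

initial mass ≈ 1000 kg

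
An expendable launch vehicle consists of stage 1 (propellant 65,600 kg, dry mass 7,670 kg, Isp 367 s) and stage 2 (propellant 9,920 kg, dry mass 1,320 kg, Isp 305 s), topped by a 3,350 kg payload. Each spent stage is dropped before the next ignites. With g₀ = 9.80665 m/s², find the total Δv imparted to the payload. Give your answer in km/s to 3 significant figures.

Ignition mass of stage 1 = 65,600+7,670 + 9,920+1,320 + 3,350 = 87,860 kg.
Stage 1: m₀ = 87,860 kg, m_f = 87,860 − 65,600 = 22,260 kg; Δv = 367×9.80665×ln(3.947) = 3599.0×1.3730 ≈ 4941 m/s.
Stage 2: m₀ = 14,590 kg, m_f = 14,590 − 9,920 = 4,670 kg; Δv = 305×9.80665×ln(3.124) = 2991.0×1.1392 ≈ 3407 m/s.
Total Δv = 4941 + 3407 = 8348 m/s.

Δv ≈ 8.35 km/s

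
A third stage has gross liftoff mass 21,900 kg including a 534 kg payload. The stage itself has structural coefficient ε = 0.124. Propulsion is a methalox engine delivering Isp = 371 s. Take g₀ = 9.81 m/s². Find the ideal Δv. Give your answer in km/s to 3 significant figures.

Stage wet mass = m₀ − payload = 21,900 − 534 = 21,366 kg.
Stage dry mass = ε × stage wet mass = 0.124 × 21,366 = 2,649.38 kg.
Burnout mass m_f = stage dry + payload = 2,649.38 + 534 = 3,183.38 kg.
v_e = Isp · g₀ = 371 × 9.81 = 3639.5 m/s.
Using Δv = v_e ln(m₀/m_f): Δv = v_e · ln(21,900/3,183.38) = 3639.5 × ln(6.879) = 3639.5 × 1.9285 ≈ 7019 m/s.

Δv ≈ 7.02 km/s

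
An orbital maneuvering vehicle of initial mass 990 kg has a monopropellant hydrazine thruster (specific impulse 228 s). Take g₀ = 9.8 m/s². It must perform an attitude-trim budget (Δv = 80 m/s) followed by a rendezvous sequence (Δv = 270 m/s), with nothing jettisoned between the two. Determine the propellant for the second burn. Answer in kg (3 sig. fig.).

v_e = Isp · g₀ = 228 × 9.8 = 2234.4 m/s.
After the first burn: m = 990 × exp(−80/2234.4) = 990 × 0.96483 = 955.182 kg.
After the second burn: m = 955.182 × exp(−270/2234.4) = 955.182 × 0.88618 = 846.463 kg.
Second-burn propellant = 955.182 − 846.463 = 108.719 kg.

propellant for the second burn ≈ 109 kg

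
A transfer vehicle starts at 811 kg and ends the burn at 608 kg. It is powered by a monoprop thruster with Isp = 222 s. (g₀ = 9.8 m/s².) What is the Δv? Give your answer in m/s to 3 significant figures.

Δv ≈ 627 m/s

v_e = Isp · g₀ = 222 × 9.8 = 2175.6 m/s.
From the ideal rocket equation, Δv = v_e · ln(m₀/m_f) = 2175.6 × ln(1.334) = 2175.6 × 0.2881 ≈ 626.8 m/s.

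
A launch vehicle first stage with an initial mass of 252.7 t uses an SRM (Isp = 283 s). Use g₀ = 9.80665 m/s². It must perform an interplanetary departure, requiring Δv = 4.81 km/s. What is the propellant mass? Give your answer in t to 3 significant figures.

v_e = Isp · g₀ = 283 × 9.80665 = 2775.3 m/s.
From the ideal rocket equation, m₀/m_f = exp(Δv / v_e) = exp(4810 / 2775.3) = exp(1.7332) = 5.6585.
m_f = 252.7 / 5.6585 = 44.6585 t, so propellant = m₀ − m_f = 252.7 − 44.6585 = 208.0415 t.

propellant mass ≈ 208 t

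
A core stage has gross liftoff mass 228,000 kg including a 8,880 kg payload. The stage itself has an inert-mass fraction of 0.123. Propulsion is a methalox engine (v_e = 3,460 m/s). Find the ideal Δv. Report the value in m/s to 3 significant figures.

Δv ≈ 6400 m/s

Stage wet mass = m₀ − payload = 228,000 − 8,880 = 219,120 kg.
Stage dry mass = ε × stage wet mass = 0.123 × 219,120 = 26,951.8 kg.
Burnout mass m_f = stage dry + payload = 26,951.8 + 8,880 = 35,831.8 kg.
Rocket equation: Δv = v_e · ln(228,000/35,831.8) = 3460.0 × ln(6.363) = 3460.0 × 1.8505 ≈ 6403 m/s.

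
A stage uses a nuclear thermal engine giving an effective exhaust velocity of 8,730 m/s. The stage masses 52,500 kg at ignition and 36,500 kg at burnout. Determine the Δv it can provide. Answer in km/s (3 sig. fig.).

From the ideal rocket equation, Δv = v_e · ln(m₀/m_f) = 8730.0 × ln(1.438) = 8730.0 × 0.3635 ≈ 3173.4 m/s.

Δv ≈ 3.17 km/s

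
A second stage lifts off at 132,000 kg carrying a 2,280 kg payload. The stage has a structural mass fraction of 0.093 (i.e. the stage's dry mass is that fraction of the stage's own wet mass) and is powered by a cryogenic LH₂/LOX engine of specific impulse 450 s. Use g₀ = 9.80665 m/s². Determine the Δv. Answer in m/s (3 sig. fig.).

Δv ≈ 9790 m/s

Stage wet mass = m₀ − payload = 132,000 − 2,280 = 129,720 kg.
Stage dry mass = ε × stage wet mass = 0.093 × 129,720 = 12,064 kg.
Burnout mass m_f = stage dry + payload = 12,064 + 2,280 = 14,344 kg.
v_e = Isp · g₀ = 450 × 9.80665 = 4413.0 m/s.
Δv = v_e · ln(132,000/14,344) = 4413.0 × ln(9.202) = 4413.0 × 2.2195 ≈ 9795 m/s.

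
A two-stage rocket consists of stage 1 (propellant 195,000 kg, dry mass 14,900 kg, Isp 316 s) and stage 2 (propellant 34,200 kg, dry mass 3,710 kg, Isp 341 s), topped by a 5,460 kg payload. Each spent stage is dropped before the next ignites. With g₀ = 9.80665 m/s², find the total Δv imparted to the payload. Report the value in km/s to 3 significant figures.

Δv ≈ 9.75 km/s

Ignition mass of stage 1 = 195,000+14,900 + 34,200+3,710 + 5,460 = 253,270 kg.
Stage 1: m₀ = 253,270 kg, m_f = 253,270 − 195,000 = 58,270 kg; Δv = 316×9.80665×ln(4.346) = 3098.9×1.4694 ≈ 4553 m/s.
Stage 2: m₀ = 43,370 kg, m_f = 43,370 − 34,200 = 9,170 kg; Δv = 341×9.80665×ln(4.73) = 3344.1×1.5538 ≈ 5196 m/s.
Total Δv = 4553 + 5196 = 9749 m/s.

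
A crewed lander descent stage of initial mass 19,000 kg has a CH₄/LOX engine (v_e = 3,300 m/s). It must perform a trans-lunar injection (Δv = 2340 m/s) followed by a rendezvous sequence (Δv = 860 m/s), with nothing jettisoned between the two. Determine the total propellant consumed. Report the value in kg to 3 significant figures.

total propellant consumed ≈ 11800 kg

After the first burn: m = 19000 × exp(−2340/3300.0) = 19000 × 0.49209 = 9,349.71 kg.
After the second burn: m = 9,349.71 × exp(−860/3300.0) = 9,349.71 × 0.77058 = 7,204.7 kg.
Total propellant = m₀ − m_final = 19000 − 7,204.7 = 11,795.3 kg.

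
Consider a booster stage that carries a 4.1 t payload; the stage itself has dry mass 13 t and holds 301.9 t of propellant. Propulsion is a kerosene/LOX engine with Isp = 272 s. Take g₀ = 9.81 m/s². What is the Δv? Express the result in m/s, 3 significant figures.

Δv ≈ 7810 m/s

v_e = Isp · g₀ = 272 × 9.81 = 2668.3 m/s.
m₀ = payload + dry + propellant = 4.1 + 13 + 301.9 = 319 t.
m_f = payload + dry = 4.1 + 13 = 17.1 t.
Δv = v_e · ln(m₀/m_f) = 2668.3 × ln(18.65) = 2668.3 × 2.9261 ≈ 7807.8 m/s.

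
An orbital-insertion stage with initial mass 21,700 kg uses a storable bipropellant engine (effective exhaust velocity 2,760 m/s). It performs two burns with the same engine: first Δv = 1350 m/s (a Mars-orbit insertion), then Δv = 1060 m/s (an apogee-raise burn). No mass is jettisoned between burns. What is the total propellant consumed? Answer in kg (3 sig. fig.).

total propellant consumed ≈ 12600 kg

After the first burn: m = 21700 × exp(−1350/2760.0) = 21700 × 0.61316 = 13,305.6 kg.
After the second burn: m = 13,305.6 × exp(−1060/2760.0) = 13,305.6 × 0.68109 = 9,062.31 kg.
Total propellant = m₀ − m_final = 21700 − 9,062.31 = 12,637.69 kg.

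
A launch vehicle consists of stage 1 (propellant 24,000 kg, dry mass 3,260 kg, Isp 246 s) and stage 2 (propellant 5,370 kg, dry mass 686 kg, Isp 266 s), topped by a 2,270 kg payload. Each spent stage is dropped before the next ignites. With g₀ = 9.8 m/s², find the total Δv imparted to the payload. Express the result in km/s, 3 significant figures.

Δv ≈ 5.40 km/s

Ignition mass of stage 1 = 24,000+3,260 + 5,370+686 + 2,270 = 35,586 kg.
Stage 1: m₀ = 35,586 kg, m_f = 35,586 − 24,000 = 11,586 kg; Δv = 246×9.8×ln(3.071) = 2410.8×1.1222 ≈ 2705 m/s.
Stage 2: m₀ = 8,326 kg, m_f = 8,326 − 5,370 = 2,956 kg; Δv = 266×9.8×ln(2.817) = 2606.8×1.0355 ≈ 2699 m/s.
Total Δv = 2705 + 2699 = 5404 m/s.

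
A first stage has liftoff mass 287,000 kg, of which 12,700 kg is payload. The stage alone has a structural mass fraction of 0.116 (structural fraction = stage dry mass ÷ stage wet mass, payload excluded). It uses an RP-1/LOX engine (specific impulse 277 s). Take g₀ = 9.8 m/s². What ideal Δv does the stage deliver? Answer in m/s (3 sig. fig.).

Δv ≈ 5060 m/s

Stage wet mass = m₀ − payload = 287,000 − 12,700 = 274,300 kg.
Stage dry mass = ε × stage wet mass = 0.116 × 274,300 = 31,818.8 kg.
Burnout mass m_f = stage dry + payload = 31,818.8 + 12,700 = 44,518.8 kg.
v_e = Isp · g₀ = 277 × 9.8 = 2714.6 m/s.
Using Δv = v_e ln(m₀/m_f): Δv = v_e · ln(287,000/44,518.8) = 2714.6 × ln(6.447) = 2714.6 × 1.8636 ≈ 5059 m/s.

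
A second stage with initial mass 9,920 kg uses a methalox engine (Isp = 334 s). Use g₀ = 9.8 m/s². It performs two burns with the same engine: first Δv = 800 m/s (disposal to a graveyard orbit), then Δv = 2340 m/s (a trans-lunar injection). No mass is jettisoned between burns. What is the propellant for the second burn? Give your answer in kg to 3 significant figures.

v_e = Isp · g₀ = 334 × 9.8 = 3273.2 m/s.
After the first burn: m = 9920 × exp(−800/3273.2) = 9920 × 0.78317 = 7,769.05 kg.
After the second burn: m = 7,769.05 × exp(−2340/3273.2) = 7,769.05 × 0.48924 = 3,800.93 kg.
Second-burn propellant = 7,769.05 − 3,800.93 = 3,968.12 kg.

propellant for the second burn ≈ 3970 kg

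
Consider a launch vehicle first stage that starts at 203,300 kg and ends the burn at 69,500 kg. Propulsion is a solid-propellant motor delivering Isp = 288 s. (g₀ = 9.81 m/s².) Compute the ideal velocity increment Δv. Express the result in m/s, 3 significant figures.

Δv ≈ 3030 m/s

v_e = Isp · g₀ = 288 × 9.81 = 2825.3 m/s.
Using Δv = v_e ln(m₀/m_f): Δv = v_e · ln(m₀/m_f) = 2825.3 × ln(2.925) = 2825.3 × 1.0734 ≈ 3032.5 m/s.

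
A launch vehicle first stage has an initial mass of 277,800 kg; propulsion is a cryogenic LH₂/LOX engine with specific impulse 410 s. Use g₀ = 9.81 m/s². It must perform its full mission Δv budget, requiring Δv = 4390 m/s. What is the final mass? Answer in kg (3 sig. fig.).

v_e = Isp · g₀ = 410 × 9.81 = 4022.1 m/s.
Rocket equation: m₀/m_f = exp(Δv / v_e) = exp(4390 / 4022.1) = exp(1.0915) = 2.9786.
m_f = m₀ / 2.9786 = 277,800 / 2.9786 = 93,265.3 kg.

final mass ≈ 93300 kg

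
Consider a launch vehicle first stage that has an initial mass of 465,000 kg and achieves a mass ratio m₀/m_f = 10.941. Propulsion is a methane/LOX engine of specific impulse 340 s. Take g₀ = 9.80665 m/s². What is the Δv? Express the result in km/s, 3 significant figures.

Δv ≈ 7.98 km/s

v_e = Isp · g₀ = 340 × 9.80665 = 3334.3 m/s.
Δv = v_e · ln(10.941) = 3334.3 × 2.3925 ≈ 7977.3 m/s.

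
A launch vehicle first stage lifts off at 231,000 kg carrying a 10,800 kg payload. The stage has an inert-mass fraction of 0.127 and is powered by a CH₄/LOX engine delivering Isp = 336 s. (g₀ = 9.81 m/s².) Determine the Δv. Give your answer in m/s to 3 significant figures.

Δv ≈ 5880 m/s

Stage wet mass = m₀ − payload = 231,000 − 10,800 = 220,200 kg.
Stage dry mass = ε × stage wet mass = 0.127 × 220,200 = 27,965.4 kg.
Burnout mass m_f = stage dry + payload = 27,965.4 + 10,800 = 38,765.4 kg.
v_e = Isp · g₀ = 336 × 9.81 = 3296.2 m/s.
Δv = v_e · ln(231,000/38,765.4) = 3296.2 × ln(5.959) = 3296.2 × 1.7849 ≈ 5883 m/s.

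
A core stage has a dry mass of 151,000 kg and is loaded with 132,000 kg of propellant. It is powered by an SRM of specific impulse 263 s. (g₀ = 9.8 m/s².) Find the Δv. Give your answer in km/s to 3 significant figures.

v_e = Isp · g₀ = 263 × 9.8 = 2577.4 m/s.
m₀ = m_dry + m_prop = 151,000 + 132,000 = 283,000 kg.
Δv = v_e · ln(m₀/m_f) = 2577.4 × ln(1.874) = 2577.4 × 0.6282 ≈ 1619.0 m/s.

Δv ≈ 1.62 km/s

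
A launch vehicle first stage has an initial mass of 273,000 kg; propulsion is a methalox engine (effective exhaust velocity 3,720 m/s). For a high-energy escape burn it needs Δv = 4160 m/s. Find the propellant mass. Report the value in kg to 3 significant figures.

propellant mass ≈ 184000 kg

m₀/m_f = exp(Δv / v_e) = exp(4160 / 3720.0) = exp(1.1183) = 3.0596.
m_f = 273,000 / 3.0596 = 89,227.3 kg, so propellant = m₀ − m_f = 273,000 − 89,227.3 = 183,772.7 kg.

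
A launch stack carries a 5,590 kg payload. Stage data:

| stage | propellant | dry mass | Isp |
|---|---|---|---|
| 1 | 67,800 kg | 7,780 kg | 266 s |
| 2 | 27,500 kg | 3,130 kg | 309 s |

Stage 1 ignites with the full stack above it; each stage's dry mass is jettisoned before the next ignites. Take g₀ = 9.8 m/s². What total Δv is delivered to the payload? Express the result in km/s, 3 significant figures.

Ignition mass of stage 1 = 67,800+7,780 + 27,500+3,130 + 5,590 = 111,800 kg.
Stage 1: m₀ = 111,800 kg, m_f = 111,800 − 67,800 = 44,000 kg; Δv = 266×9.8×ln(2.541) = 2606.8×0.9325 ≈ 2431 m/s.
Stage 2: m₀ = 36,220 kg, m_f = 36,220 − 27,500 = 8,720 kg; Δv = 309×9.8×ln(4.154) = 3028.2×1.4240 ≈ 4312 m/s.
Total Δv = 2431 + 4312 = 6743 m/s.

Δv ≈ 6.74 km/s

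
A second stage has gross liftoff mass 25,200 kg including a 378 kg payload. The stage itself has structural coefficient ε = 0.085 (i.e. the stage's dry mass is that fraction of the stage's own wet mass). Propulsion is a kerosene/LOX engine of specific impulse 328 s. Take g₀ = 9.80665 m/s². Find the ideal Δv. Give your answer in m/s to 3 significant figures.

Stage wet mass = m₀ − payload = 25,200 − 378 = 24,822 kg.
Stage dry mass = ε × stage wet mass = 0.085 × 24,822 = 2,109.87 kg.
Burnout mass m_f = stage dry + payload = 2,109.87 + 378 = 2,487.87 kg.
v_e = Isp · g₀ = 328 × 9.80665 = 3216.6 m/s.
From the ideal rocket equation, Δv = v_e · ln(25,200/2,487.87) = 3216.6 × ln(10.13) = 3216.6 × 2.3154 ≈ 7448 m/s.

Δv ≈ 7450 m/s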